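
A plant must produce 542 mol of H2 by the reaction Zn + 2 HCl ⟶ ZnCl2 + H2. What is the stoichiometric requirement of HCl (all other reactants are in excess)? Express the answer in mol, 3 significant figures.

n(H2) = 542.0 mol
n(HCl) = (2/1) × 542.0 = 1084 mol

1080 mol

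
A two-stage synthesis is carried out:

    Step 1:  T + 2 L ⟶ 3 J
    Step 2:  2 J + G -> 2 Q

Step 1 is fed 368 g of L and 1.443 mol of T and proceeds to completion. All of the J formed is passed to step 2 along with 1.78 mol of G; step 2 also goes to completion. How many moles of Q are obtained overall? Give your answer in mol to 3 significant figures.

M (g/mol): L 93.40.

3.56 mol

Step 1:
n(L) = 368.0 / 93.40 = 3.940 mol
n(T) = 1.443 mol
n/ν for L = 3.940/2 = 1.970
n/ν for T = 1.443/1 = 1.443
Smallest n/ν is T → limiting reagent.
n(J) produced = (3/1) × 1.443 = 4.329 mol
Step 2:
n(J) available = 4.329 mol
n(G) = 1.780 mol
n/ν for J = 4.329/2 = 2.165
n/ν for G = 1.780/1 = 1.780
Smallest n/ν is G → limiting reagent.
n(Q) = (2/1) × 1.780 = 3.560 mol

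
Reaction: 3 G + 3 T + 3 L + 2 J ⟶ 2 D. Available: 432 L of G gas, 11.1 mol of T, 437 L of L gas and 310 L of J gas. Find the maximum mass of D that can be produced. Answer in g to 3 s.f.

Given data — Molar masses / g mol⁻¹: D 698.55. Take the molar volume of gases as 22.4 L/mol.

5170 g

n(G) = 432.0 / 22.4 = 19.29 mol
n(T) = 11.10 mol
n(L) = 437.0 / 22.4 = 19.51 mol
n(J) = 310.0 / 22.4 = 13.84 mol
n/ν for G = 19.29/3 = 6.430
n/ν for T = 11.10/3 = 3.700
n/ν for L = 19.51/3 = 6.503
n/ν for J = 13.84/2 = 6.920
Smallest n/ν is T → limiting reagent.
n(D) = (2/3) × 11.10 = 7.400 mol
mass = 7.400 × 698.55 = 5169 g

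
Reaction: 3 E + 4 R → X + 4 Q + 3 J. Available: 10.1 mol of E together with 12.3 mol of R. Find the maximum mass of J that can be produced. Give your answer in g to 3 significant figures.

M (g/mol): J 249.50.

2300 g

n(E) = 10.10 mol
n(R) = 12.30 mol
n/ν for E = 10.10/3 = 3.367
n/ν for R = 12.30/4 = 3.075
Smallest n/ν is R → limiting reagent.
n(J) = (3/4) × 12.30 = 9.225 mol
mass = 9.225 × 249.50 = 2302 g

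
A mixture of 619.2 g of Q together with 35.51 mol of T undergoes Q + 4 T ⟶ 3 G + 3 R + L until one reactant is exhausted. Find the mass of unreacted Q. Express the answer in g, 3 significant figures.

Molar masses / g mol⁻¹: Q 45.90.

n(Q) = 619.2 / 45.90 = 13.49 mol
n(T) = 35.51 mol
n/ν for Q = 13.49/1 = 13.49
n/ν for T = 35.51/4 = 8.878
Smallest n/ν is T → limiting reagent.
Q consumed = (1/4) × 35.51 = 8.878 mol
Q remaining = 13.49 − 8.878 = 4.612 mol
mass = 4.612 × 45.90 = 211.7 g

212 g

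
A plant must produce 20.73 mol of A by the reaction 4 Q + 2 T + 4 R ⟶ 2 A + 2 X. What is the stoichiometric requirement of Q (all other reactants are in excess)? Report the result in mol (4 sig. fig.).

41.46 mol

n(A) = 20.73 mol
n(Q) = (4/2) × 20.73 = 41.46 mol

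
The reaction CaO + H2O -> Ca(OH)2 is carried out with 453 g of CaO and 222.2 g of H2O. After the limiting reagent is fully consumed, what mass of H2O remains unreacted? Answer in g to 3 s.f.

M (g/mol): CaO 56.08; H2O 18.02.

n(CaO) = 453.0 / 56.08 = 8.078 mol
n(H2O) = 222.2 / 18.02 = 12.33 mol
n/ν for CaO = 8.078/1 = 8.078
n/ν for H2O = 12.33/1 = 12.33
Smallest n/ν is CaO → limiting reagent.
H2O consumed = (1/1) × 8.078 = 8.078 mol
H2O remaining = 12.33 − 8.078 = 4.252 mol
mass = 4.252 × 18.02 = 76.62 g

76.6 g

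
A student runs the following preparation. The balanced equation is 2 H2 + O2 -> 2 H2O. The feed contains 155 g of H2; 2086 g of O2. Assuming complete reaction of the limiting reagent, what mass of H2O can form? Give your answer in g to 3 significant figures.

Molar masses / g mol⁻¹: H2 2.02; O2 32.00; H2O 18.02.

n(H2) = 155.0 / 2.02 = 76.73 mol
n(O2) = 2086 / 32.00 = 65.19 mol
n/ν → H2: 38.37, O2: 65.19; H2 is limiting.
n(H2O) = (2/2) × 76.73 = 76.73 mol
mass = 76.73 × 18.02 = 1383 g

1380 g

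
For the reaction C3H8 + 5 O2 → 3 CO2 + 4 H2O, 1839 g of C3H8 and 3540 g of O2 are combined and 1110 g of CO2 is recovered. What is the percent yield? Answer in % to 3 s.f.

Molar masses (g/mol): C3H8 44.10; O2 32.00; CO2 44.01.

38.0 %

n(C3H8) = 1839 / 44.10 = 41.70 mol
n(O2) = 3540 / 32.00 = 110.6 mol
n/ν → C3H8: 41.70, O2: 22.12; O2 is limiting.
theoretical n(CO2) = (3/5) × 110.6 = 66.36 mol → 2921 g
% yield = 1110 / 2921 × 100 = 38.00 %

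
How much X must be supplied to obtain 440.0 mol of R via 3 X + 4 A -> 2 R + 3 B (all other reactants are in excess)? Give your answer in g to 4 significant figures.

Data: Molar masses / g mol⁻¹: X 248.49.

n(R) = 440.0 mol
n(X) = (3/2) × 440.0 = 660.0 mol
mass = 660.0 × 248.49 = 164000 g

164000 g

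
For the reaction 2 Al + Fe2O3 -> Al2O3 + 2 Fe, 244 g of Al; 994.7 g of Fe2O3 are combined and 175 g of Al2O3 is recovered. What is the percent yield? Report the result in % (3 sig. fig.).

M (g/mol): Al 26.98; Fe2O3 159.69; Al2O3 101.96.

38.0 %

n(Al) = 244.0 / 26.98 = 9.044 mol
n(Fe2O3) = 994.7 / 159.69 = 6.229 mol
n/ν for Al = 9.044/2 = 4.522
n/ν for Fe2O3 = 6.229/1 = 6.229
Smallest n/ν is Al → limiting reagent.
theoretical n(Al2O3) = (1/2) × 9.044 = 4.522 mol → 461.1 g
% yield = 175 / 461.1 × 100 = 37.95 %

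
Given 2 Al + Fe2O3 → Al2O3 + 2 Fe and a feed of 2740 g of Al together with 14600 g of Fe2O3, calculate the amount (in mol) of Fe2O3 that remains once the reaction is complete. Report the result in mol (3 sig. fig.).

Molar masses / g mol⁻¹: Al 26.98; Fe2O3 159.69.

40.6 mol

n(Al) = 2740 / 26.98 = 101.6 mol
n(Fe2O3) = 14600 / 159.69 = 91.43 mol
n/ν → Al: 50.80, Fe2O3: 91.43; Al is limiting.
Fe2O3 consumed = (1/2) × 101.6 = 50.80 mol
Fe2O3 remaining = 91.43 − 50.80 = 40.63 mol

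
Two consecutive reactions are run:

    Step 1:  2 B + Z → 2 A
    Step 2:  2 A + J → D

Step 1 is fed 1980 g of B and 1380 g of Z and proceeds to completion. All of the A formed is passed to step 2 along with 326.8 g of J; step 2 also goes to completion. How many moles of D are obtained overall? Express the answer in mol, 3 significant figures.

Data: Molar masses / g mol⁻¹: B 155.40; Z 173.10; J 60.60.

Step 1:
n(B) = 1980 / 155.40 = 12.74 mol
n(Z) = 1380 / 173.10 = 7.972 mol
n/ν → B: 6.370, Z: 7.972; B is limiting.
n(A) produced = (2/2) × 12.74 = 12.74 mol
Step 2:
n(A) available = 12.74 mol
n(J) = 326.8 / 60.60 = 5.393 mol
n/ν → A: 6.370, J: 5.393; J is limiting.
n(D) = (1/1) × 5.393 = 5.393 mol

5.39 mol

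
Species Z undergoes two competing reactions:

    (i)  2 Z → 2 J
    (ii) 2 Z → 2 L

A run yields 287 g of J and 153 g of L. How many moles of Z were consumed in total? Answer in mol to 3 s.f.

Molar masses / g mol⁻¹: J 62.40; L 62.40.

n(J) = 287 / 62.40 = 4.599 mol
n(L) = 153 / 62.40 = 2.452 mol
n(Z) via (i) = (2/2)×4.599 = 4.599 mol
n(Z) via (ii) = (2/2)×2.452 = 2.452 mol
total n(Z) = 4.599 + 2.452 = 7.051 mol

7.05 mol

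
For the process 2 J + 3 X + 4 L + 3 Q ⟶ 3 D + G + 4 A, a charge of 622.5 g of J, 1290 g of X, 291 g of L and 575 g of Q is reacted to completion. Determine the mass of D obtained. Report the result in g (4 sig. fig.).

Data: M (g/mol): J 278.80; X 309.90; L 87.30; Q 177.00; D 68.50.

171.3 g

n(J) = 622.5 / 278.80 = 2.233 mol
n(X) = 1290 / 309.90 = 4.163 mol
n(L) = 291.0 / 87.30 = 3.333 mol
n(Q) = 575.0 / 177.00 = 3.249 mol
n/ν → J: 1.117, X: 1.388, L: 0.8333, Q: 1.083; L is limiting.
n(D) = (3/4) × 3.333 = 2.500 mol
mass = 2.500 × 68.50 = 171.3 g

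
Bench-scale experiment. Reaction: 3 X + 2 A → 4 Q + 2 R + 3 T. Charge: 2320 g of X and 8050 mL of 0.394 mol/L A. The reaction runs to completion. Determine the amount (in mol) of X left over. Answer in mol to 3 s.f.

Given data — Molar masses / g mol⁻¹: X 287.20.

3.32 mol

n(X) = 2320 / 287.20 = 8.078 mol
n(A) = 0.394 × 8050/1000 = 3.172 mol
n/ν for X = 8.078/3 = 2.693
n/ν for A = 3.172/2 = 1.586
Smallest n/ν is A → limiting reagent.
X consumed = (3/2) × 3.172 = 4.758 mol
X remaining = 8.078 − 4.758 = 3.320 mol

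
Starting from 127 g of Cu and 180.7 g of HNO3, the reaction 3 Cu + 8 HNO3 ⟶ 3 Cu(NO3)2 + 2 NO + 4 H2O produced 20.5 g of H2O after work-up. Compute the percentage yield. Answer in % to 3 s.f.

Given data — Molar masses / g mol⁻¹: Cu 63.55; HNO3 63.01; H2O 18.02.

79.3 %

n(Cu) = 127.0 / 63.55 = 1.998 mol
n(HNO3) = 180.7 / 63.01 = 2.868 mol
n/ν for Cu = 1.998/3 = 0.6660
n/ν for HNO3 = 2.868/8 = 0.3585
Smallest n/ν is HNO3 → limiting reagent.
theoretical n(H2O) = (4/8) × 2.868 = 1.434 mol → 25.84 g
% yield = 20.5 / 25.84 × 100 = 79.33 %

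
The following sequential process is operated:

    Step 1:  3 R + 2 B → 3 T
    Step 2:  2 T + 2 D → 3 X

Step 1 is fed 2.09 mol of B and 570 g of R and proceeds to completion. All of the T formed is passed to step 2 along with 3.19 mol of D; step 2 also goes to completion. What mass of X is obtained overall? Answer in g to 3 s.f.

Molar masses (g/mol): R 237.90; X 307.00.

1100 g

Step 1:
n(B) = 2.090 mol
n(R) = 570.0 / 237.90 = 2.396 mol
n/ν for B = 2.090/2 = 1.045
n/ν for R = 2.396/3 = 0.7987
Smallest n/ν is R → limiting reagent.
n(T) produced = (3/3) × 2.396 = 2.396 mol
Step 2:
n(T) available = 2.396 mol
n(D) = 3.190 mol
n/ν for T = 2.396/2 = 1.198
n/ν for D = 3.190/2 = 1.595
Smallest n/ν is T → limiting reagent.
n(X) = (3/2) × 2.396 = 3.594 mol
mass = 3.594 × 307.00 = 1103 g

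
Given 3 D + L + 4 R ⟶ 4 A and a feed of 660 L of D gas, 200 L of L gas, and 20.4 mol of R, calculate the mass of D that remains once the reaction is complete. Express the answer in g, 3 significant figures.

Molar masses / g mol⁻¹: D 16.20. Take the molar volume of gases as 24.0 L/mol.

198 g

n(D) = 660.0 / 24.0 = 27.50 mol
n(L) = 200.0 / 24.0 = 8.333 mol
n(R) = 20.40 mol
n/ν for D = 27.50/3 = 9.167
n/ν for L = 8.333/1 = 8.333
n/ν for R = 20.40/4 = 5.100
Smallest n/ν is R → limiting reagent.
D consumed = (3/4) × 20.40 = 15.30 mol
D remaining = 27.50 − 15.30 = 12.20 mol
mass = 12.20 × 16.20 = 197.6 g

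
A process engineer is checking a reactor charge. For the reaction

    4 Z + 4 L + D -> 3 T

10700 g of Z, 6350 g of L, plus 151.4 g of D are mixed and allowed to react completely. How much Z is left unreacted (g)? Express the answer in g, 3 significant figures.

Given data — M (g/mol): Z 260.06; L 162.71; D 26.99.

n(Z) = 10700 / 260.06 = 41.14 mol
n(L) = 6350 / 162.71 = 39.03 mol
n(D) = 151.4 / 26.99 = 5.609 mol
n/ν for Z = 41.14/4 = 10.29
n/ν for L = 39.03/4 = 9.758
n/ν for D = 5.609/1 = 5.609
Smallest n/ν is D → limiting reagent.
Z consumed = (4/1) × 5.609 = 22.44 mol
Z remaining = 41.14 − 22.44 = 18.70 mol
mass = 18.70 × 260.06 = 4863 g

4860 g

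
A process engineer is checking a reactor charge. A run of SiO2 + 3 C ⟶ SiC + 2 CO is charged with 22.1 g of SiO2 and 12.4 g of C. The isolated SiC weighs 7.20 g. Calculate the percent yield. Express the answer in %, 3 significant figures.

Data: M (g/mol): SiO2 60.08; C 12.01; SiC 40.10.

52.2 %

n(SiO2) = 22.10 / 60.08 = 0.3678 mol
n(C) = 12.40 / 12.01 = 1.032 mol
n/ν for SiO2 = 0.3678/1 = 0.3678
n/ν for C = 1.032/3 = 0.3440
Smallest n/ν is C → limiting reagent.
theoretical n(SiC) = (1/3) × 1.032 = 0.3440 mol → 13.79 g
% yield = 7.20 / 13.79 × 100 = 52.21 %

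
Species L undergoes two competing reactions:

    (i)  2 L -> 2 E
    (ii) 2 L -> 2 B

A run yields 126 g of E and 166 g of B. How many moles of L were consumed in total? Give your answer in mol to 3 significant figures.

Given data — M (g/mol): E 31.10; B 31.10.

n(E) = 126 / 31.10 = 4.051 mol
n(B) = 166 / 31.10 = 5.338 mol
n(L) via (i) = (2/2)×4.051 = 4.051 mol
n(L) via (ii) = (2/2)×5.338 = 5.338 mol
total n(L) = 4.051 + 5.338 = 9.389 mol

9.39 mol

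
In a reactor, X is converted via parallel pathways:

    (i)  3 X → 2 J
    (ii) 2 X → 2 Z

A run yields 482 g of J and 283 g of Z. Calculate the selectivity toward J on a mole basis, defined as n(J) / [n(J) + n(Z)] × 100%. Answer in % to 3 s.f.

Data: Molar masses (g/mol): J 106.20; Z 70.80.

n(J) = 482 / 106.20 = 4.539 mol
n(Z) = 283 / 70.80 = 3.997 mol
selectivity = 4.539/(4.539+3.997) × 100 = 53.17 %

53.2 %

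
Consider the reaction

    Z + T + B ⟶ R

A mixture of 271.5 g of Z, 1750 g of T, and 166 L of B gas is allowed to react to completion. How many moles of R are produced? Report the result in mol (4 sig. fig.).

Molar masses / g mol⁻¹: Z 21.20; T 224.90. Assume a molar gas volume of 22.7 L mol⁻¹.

n(Z) = 271.5 / 21.20 = 12.81 mol
n(T) = 1750 / 224.90 = 7.781 mol
n(B) = 166.0 / 22.7 = 7.313 mol
n/ν for Z = 12.81/1 = 12.81
n/ν for T = 7.781/1 = 7.781
n/ν for B = 7.313/1 = 7.313
Smallest n/ν is B → limiting reagent.
n(R) = (1/1) × 7.313 = 7.313 mol

7.313 mol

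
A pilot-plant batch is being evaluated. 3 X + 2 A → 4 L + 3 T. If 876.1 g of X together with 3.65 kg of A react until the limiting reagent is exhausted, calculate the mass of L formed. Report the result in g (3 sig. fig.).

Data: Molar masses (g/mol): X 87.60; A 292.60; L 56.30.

751 g

n(X) = 876.1 / 87.60 = 10.00 mol
n(A) = 3.650×1000 / 292.60 = 12.47 mol
n/ν for X = 10.00/3 = 3.333
n/ν for A = 12.47/2 = 6.235
Smallest n/ν is X → limiting reagent.
n(L) = (4/3) × 10.00 = 13.33 mol
mass = 13.33 × 56.30 = 750.5 g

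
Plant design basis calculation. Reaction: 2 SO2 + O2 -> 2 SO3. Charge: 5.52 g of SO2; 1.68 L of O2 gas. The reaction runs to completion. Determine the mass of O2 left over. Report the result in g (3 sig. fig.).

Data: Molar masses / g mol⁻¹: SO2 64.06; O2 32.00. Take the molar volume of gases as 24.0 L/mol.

n(SO2) = 5.520 / 64.06 = 0.08617 mol
n(O2) = 1.680 / 24.0 = 0.07000 mol
n/ν → SO2: 0.04309, O2: 0.07000; SO2 is limiting.
O2 consumed = (1/2) × 0.08617 = 0.04309 mol
O2 remaining = 0.07000 − 0.04309 = 0.02691 mol
mass = 0.02691 × 32.00 = 0.8611 g

0.861 g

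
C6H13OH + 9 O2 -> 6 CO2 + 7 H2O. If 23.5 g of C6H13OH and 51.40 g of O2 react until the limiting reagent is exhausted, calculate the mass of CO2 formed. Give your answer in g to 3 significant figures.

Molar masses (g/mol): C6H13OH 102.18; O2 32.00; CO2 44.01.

47.1 g

n(C6H13OH) = 23.50 / 102.18 = 0.2300 mol
n(O2) = 51.40 / 32.00 = 1.606 mol
n/ν for C6H13OH = 0.2300/1 = 0.2300
n/ν for O2 = 1.606/9 = 0.1784
Smallest n/ν is O2 → limiting reagent.
n(CO2) = (6/9) × 1.606 = 1.071 mol
mass = 1.071 × 44.01 = 47.13 g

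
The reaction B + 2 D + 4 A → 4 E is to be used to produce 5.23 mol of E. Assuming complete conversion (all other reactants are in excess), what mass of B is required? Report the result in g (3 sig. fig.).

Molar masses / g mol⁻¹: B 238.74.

312 g

n(E) = 5.230 mol
n(B) = (1/4) × 5.230 = 1.308 mol
mass = 1.308 × 238.74 = 312.3 g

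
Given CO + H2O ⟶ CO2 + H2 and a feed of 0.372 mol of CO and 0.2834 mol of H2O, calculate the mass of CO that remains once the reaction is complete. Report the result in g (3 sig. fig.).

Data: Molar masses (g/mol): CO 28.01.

n(CO) = 0.3720 mol
n(H2O) = 0.2834 mol
n/ν for CO = 0.3720/1 = 0.3720
n/ν for H2O = 0.2834/1 = 0.2834
Smallest n/ν is H2O → limiting reagent.
CO consumed = (1/1) × 0.2834 = 0.2834 mol
CO remaining = 0.3720 − 0.2834 = 0.08860 mol
mass = 0.08860 × 28.01 = 2.482 g

2.48 g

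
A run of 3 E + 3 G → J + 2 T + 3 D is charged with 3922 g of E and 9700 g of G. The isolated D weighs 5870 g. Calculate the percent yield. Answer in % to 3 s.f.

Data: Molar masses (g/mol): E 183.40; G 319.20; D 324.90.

84.5 %

n(E) = 3922 / 183.40 = 21.38 mol
n(G) = 9700 / 319.20 = 30.39 mol
n/ν for E = 21.38/3 = 7.127
n/ν for G = 30.39/3 = 10.13
Smallest n/ν is E → limiting reagent.
theoretical n(D) = (3/3) × 21.38 = 21.38 mol → 6946 g
% yield = 5870 / 6946 × 100 = 84.51 %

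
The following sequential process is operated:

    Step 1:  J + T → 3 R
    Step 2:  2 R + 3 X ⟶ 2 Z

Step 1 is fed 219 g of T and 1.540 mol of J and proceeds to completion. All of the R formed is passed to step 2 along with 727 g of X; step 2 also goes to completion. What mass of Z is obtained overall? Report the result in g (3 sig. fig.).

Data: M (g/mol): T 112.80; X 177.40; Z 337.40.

922 g

Step 1:
n(T) = 219.0 / 112.80 = 1.941 mol
n(J) = 1.540 mol
n/ν for T = 1.941/1 = 1.941
n/ν for J = 1.540/1 = 1.540
Smallest n/ν is J → limiting reagent.
n(R) produced = (3/1) × 1.540 = 4.620 mol
Step 2:
n(R) available = 4.620 mol
n(X) = 727.0 / 177.40 = 4.098 mol
n/ν for R = 4.620/2 = 2.310
n/ν for X = 4.098/3 = 1.366
Smallest n/ν is X → limiting reagent.
n(Z) = (2/3) × 4.098 = 2.732 mol
mass = 2.732 × 337.40 = 921.8 g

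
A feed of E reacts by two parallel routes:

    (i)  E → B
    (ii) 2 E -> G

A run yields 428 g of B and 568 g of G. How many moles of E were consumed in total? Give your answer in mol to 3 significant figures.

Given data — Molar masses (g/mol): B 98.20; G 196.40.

10.1 mol

n(B) = 428 / 98.20 = 4.358 mol
n(G) = 568 / 196.40 = 2.892 mol
n(E) via (i) = (1/1)×4.358 = 4.358 mol
n(E) via (ii) = (2/1)×2.892 = 5.784 mol
total n(E) = 4.358 + 5.784 = 10.14 mol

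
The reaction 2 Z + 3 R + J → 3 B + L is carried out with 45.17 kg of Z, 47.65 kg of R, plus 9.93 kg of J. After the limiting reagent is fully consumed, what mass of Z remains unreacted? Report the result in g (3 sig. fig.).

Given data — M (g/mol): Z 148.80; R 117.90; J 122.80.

21100 g

n(Z) = 45.17×1000 / 148.80 = 303.6 mol
n(R) = 47.65×1000 / 117.90 = 404.2 mol
n(J) = 9.930×1000 / 122.80 = 80.86 mol
n/ν for Z = 303.6/2 = 151.8
n/ν for R = 404.2/3 = 134.7
n/ν for J = 80.86/1 = 80.86
Smallest n/ν is J → limiting reagent.
Z consumed = (2/1) × 80.86 = 161.7 mol
Z remaining = 303.6 − 161.7 = 141.9 mol
mass = 141.9 × 148.80 = 21110 g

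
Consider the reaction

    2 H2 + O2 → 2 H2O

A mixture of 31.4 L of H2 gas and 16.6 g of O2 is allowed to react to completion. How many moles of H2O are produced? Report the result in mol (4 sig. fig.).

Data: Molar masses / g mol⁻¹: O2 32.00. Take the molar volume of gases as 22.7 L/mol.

1.038 mol

n(H2) = 31.40 / 22.7 = 1.383 mol
n(O2) = 16.60 / 32.00 = 0.5188 mol
n/ν for H2 = 1.383/2 = 0.6915
n/ν for O2 = 0.5188/1 = 0.5188
Smallest n/ν is O2 → limiting reagent.
n(H2O) = (2/1) × 0.5188 = 1.038 mol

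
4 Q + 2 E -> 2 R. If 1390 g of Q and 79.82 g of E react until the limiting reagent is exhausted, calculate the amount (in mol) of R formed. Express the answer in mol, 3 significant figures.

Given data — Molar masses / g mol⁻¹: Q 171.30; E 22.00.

3.63 mol

n(Q) = 1390 / 171.30 = 8.114 mol
n(E) = 79.82 / 22.00 = 3.628 mol
n/ν for Q = 8.114/4 = 2.029
n/ν for E = 3.628/2 = 1.814
Smallest n/ν is E → limiting reagent.
n(R) = (2/2) × 3.628 = 3.628 mol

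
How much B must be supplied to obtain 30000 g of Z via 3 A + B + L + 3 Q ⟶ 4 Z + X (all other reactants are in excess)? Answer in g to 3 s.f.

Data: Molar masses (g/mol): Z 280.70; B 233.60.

6240 g

n(Z) = 30000 / 280.70 = 106.9 mol
n(B) = (1/4) × 106.9 = 26.73 mol
mass = 26.73 × 233.60 = 6244 g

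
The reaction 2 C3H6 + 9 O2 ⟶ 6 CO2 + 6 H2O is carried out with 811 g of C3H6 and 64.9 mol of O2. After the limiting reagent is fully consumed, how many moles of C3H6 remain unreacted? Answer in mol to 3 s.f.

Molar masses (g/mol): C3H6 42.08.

n(C3H6) = 811.0 / 42.08 = 19.27 mol
n(O2) = 64.90 mol
n/ν for C3H6 = 19.27/2 = 9.635
n/ν for O2 = 64.90/9 = 7.211
Smallest n/ν is O2 → limiting reagent.
C3H6 consumed = (2/9) × 64.90 = 14.42 mol
C3H6 remaining = 19.27 − 14.42 = 4.850 mol

4.85 mol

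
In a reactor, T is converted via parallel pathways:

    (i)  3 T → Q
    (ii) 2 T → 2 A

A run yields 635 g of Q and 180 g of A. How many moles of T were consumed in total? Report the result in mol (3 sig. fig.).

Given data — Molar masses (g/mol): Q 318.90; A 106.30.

n(Q) = 635 / 318.90 = 1.991 mol
n(A) = 180 / 106.30 = 1.693 mol
n(T) via (i) = (3/1)×1.991 = 5.973 mol
n(T) via (ii) = (2/2)×1.693 = 1.693 mol
total n(T) = 5.973 + 1.693 = 7.666 mol

7.67 mol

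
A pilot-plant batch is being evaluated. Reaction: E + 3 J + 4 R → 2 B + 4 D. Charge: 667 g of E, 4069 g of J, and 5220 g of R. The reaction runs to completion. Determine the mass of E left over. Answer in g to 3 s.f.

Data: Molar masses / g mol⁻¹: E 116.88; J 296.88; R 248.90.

n(E) = 667.0 / 116.88 = 5.707 mol
n(J) = 4069 / 296.88 = 13.71 mol
n(R) = 5220 / 248.90 = 20.97 mol
n/ν → E: 5.707, J: 4.570, R: 5.243; J is limiting.
E consumed = (1/3) × 13.71 = 4.570 mol
E remaining = 5.707 − 4.570 = 1.137 mol
mass = 1.137 × 116.88 = 132.9 g

133 g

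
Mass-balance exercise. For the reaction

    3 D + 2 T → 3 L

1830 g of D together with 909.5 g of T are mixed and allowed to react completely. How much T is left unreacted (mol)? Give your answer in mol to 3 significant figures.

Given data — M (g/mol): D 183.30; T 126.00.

n(D) = 1830 / 183.30 = 9.984 mol
n(T) = 909.5 / 126.00 = 7.218 mol
n/ν for D = 9.984/3 = 3.328
n/ν for T = 7.218/2 = 3.609
Smallest n/ν is D → limiting reagent.
T consumed = (2/3) × 9.984 = 6.656 mol
T remaining = 7.218 − 6.656 = 0.5620 mol

0.562 mol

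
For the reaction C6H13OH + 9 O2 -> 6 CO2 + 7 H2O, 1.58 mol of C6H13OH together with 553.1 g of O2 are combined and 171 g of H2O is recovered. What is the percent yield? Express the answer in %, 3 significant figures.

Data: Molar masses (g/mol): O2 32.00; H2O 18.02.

n(C6H13OH) = 1.580 mol
n(O2) = 553.1 / 32.00 = 17.28 mol
n/ν → C6H13OH: 1.580, O2: 1.920; C6H13OH is limiting.
theoretical n(H2O) = (7/1) × 1.580 = 11.06 mol → 199.3 g
% yield = 171 / 199.3 × 100 = 85.80 %

85.8 %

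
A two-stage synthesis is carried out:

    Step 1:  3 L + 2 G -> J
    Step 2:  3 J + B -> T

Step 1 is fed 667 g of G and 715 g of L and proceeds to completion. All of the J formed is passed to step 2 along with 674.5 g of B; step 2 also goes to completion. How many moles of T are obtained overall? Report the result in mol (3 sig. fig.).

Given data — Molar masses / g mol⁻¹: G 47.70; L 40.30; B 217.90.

Step 1:
n(G) = 667.0 / 47.70 = 13.98 mol
n(L) = 715.0 / 40.30 = 17.74 mol
n/ν for G = 13.98/2 = 6.990
n/ν for L = 17.74/3 = 5.913
Smallest n/ν is L → limiting reagent.
n(J) produced = (1/3) × 17.74 = 5.913 mol
Step 2:
n(J) available = 5.913 mol
n(B) = 674.5 / 217.90 = 3.095 mol
n/ν for J = 5.913/3 = 1.971
n/ν for B = 3.095/1 = 3.095
Smallest n/ν is J → limiting reagent.
n(T) = (1/3) × 5.913 = 1.971 mol

1.97 mol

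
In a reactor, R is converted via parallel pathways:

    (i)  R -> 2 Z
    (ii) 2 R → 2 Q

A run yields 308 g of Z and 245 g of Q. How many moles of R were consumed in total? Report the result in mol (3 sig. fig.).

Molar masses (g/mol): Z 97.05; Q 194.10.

2.85 mol

n(Z) = 308 / 97.05 = 3.174 mol
n(Q) = 245 / 194.10 = 1.262 mol
n(R) via (i) = (1/2)×3.174 = 1.587 mol
n(R) via (ii) = (2/2)×1.262 = 1.262 mol
total n(R) = 1.587 + 1.262 = 2.849 mol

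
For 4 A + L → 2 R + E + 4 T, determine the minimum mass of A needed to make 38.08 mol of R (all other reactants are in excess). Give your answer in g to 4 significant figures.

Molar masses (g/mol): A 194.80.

n(R) = 38.08 mol
n(A) = (4/2) × 38.08 = 76.16 mol
mass = 76.16 × 194.80 = 14840 g

14840 g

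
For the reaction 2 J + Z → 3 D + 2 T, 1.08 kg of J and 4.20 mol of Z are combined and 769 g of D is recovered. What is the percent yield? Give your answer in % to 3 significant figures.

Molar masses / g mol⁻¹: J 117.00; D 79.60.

n(J) = 1.080×1000 / 117.00 = 9.231 mol
n(Z) = 4.200 mol
n/ν → J: 4.616, Z: 4.200; Z is limiting.
theoretical n(D) = (3/1) × 4.200 = 12.60 mol → 1003 g
% yield = 769 / 1003 × 100 = 76.67 %

76.7 %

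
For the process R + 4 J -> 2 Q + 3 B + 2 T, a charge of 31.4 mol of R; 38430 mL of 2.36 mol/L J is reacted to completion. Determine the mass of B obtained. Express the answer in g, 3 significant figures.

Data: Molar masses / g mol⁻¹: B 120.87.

8220 g

n(R) = 31.40 mol
n(J) = 2.36 × 38430/1000 = 90.69 mol
n/ν → R: 31.40, J: 22.67; J is limiting.
n(B) = (3/4) × 90.69 = 68.02 mol
mass = 68.02 × 120.87 = 8222 g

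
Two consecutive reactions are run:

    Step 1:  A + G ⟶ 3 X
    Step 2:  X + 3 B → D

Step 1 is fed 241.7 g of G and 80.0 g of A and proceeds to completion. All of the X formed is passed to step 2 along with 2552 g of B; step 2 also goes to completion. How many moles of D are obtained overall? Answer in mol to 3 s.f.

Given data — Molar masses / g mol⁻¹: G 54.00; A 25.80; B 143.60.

Step 1:
n(G) = 241.7 / 54.00 = 4.476 mol
n(A) = 80.00 / 25.80 = 3.101 mol
n/ν for G = 4.476/1 = 4.476
n/ν for A = 3.101/1 = 3.101
Smallest n/ν is A → limiting reagent.
n(X) produced = (3/1) × 3.101 = 9.303 mol
Step 2:
n(X) available = 9.303 mol
n(B) = 2552 / 143.60 = 17.77 mol
n/ν for X = 9.303/1 = 9.303
n/ν for B = 17.77/3 = 5.923
Smallest n/ν is B → limiting reagent.
n(D) = (1/3) × 17.77 = 5.923 mol

5.92 mol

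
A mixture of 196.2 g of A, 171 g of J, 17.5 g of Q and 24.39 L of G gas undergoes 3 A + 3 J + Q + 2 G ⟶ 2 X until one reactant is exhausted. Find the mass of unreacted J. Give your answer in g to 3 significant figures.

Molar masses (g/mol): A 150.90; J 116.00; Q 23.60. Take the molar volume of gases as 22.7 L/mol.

n(A) = 196.2 / 150.90 = 1.300 mol
n(J) = 171.0 / 116.00 = 1.474 mol
n(Q) = 17.50 / 23.60 = 0.7415 mol
n(G) = 24.39 / 22.7 = 1.074 mol
n/ν for A = 1.300/3 = 0.4333
n/ν for J = 1.474/3 = 0.4913
n/ν for Q = 0.7415/1 = 0.7415
n/ν for G = 1.074/2 = 0.5370
Smallest n/ν is A → limiting reagent.
J consumed = (3/3) × 1.300 = 1.300 mol
J remaining = 1.474 − 1.300 = 0.1740 mol
mass = 0.1740 × 116.00 = 20.18 g

20.2 g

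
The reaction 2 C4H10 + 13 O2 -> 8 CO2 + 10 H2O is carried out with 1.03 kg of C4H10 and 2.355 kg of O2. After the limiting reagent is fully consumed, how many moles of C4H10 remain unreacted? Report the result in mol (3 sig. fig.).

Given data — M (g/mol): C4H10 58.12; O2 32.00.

6.40 mol

n(C4H10) = 1.030×1000 / 58.12 = 17.72 mol
n(O2) = 2.355×1000 / 32.00 = 73.59 mol
n/ν for C4H10 = 17.72/2 = 8.860
n/ν for O2 = 73.59/13 = 5.661
Smallest n/ν is O2 → limiting reagent.
C4H10 consumed = (2/13) × 73.59 = 11.32 mol
C4H10 remaining = 17.72 − 11.32 = 6.400 mol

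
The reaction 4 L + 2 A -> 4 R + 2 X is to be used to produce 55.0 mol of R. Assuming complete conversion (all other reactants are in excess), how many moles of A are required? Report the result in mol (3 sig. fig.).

n(R) = 55.00 mol
n(A) = (2/4) × 55.00 = 27.50 mol

27.5 mol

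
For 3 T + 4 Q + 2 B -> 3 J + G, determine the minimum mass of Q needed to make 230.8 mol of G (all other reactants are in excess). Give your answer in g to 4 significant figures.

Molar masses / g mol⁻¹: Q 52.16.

48150 g

n(G) = 230.8 mol
n(Q) = (4/1) × 230.8 = 923.2 mol
mass = 923.2 × 52.16 = 48150 g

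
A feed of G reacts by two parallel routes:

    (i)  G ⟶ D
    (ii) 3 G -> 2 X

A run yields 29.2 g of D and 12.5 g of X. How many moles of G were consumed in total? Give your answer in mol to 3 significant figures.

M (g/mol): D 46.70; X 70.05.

n(D) = 29.2 / 46.70 = 0.6253 mol
n(X) = 12.5 / 70.05 = 0.1784 mol
n(G) via (i) = (1/1)×0.6253 = 0.6253 mol
n(G) via (ii) = (3/2)×0.1784 = 0.2676 mol
total n(G) = 0.6253 + 0.2676 = 0.8929 mol

0.893 mol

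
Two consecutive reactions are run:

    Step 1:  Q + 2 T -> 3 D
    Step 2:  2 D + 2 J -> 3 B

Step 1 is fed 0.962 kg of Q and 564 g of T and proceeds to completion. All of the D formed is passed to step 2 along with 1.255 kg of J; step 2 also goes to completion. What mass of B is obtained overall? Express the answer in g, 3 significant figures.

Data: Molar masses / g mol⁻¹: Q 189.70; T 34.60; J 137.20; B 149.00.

2040 g

Step 1:
n(Q) = 0.9620×1000 / 189.70 = 5.071 mol
n(T) = 564.0 / 34.60 = 16.30 mol
n/ν for Q = 5.071/1 = 5.071
n/ν for T = 16.30/2 = 8.150
Smallest n/ν is Q → limiting reagent.
n(D) produced = (3/1) × 5.071 = 15.21 mol
Step 2:
n(D) available = 15.21 mol
n(J) = 1.255×1000 / 137.20 = 9.147 mol
n/ν for D = 15.21/2 = 7.605
n/ν for J = 9.147/2 = 4.574
Smallest n/ν is J → limiting reagent.
n(B) = (3/2) × 9.147 = 13.72 mol
mass = 13.72 × 149.00 = 2044 g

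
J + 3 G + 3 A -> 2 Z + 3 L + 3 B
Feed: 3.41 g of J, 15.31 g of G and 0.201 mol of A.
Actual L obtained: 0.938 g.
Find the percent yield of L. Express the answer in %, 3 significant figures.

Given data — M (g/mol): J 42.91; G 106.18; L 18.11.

35.9 %

n(J) = 3.410 / 42.91 = 0.07947 mol
n(G) = 15.31 / 106.18 = 0.1442 mol
n(A) = 0.2010 mol
n/ν for J = 0.07947/1 = 0.07947
n/ν for G = 0.1442/3 = 0.04807
n/ν for A = 0.2010/3 = 0.06700
Smallest n/ν is G → limiting reagent.
theoretical n(L) = (3/3) × 0.1442 = 0.1442 mol → 2.611 g
% yield = 0.938 / 2.611 × 100 = 35.92 %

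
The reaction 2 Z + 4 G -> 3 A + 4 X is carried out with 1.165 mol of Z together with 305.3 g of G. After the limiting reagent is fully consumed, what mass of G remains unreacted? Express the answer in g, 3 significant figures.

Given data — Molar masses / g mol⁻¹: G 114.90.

37.6 g

n(Z) = 1.165 mol
n(G) = 305.3 / 114.90 = 2.657 mol
n/ν for Z = 1.165/2 = 0.5825
n/ν for G = 2.657/4 = 0.6643
Smallest n/ν is Z → limiting reagent.
G consumed = (4/2) × 1.165 = 2.330 mol
G remaining = 2.657 − 2.330 = 0.3270 mol
mass = 0.3270 × 114.90 = 37.57 g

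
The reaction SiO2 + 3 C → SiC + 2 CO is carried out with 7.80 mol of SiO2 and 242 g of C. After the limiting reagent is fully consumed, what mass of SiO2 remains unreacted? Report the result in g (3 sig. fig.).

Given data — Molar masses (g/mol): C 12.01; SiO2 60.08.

65.1 g

n(SiO2) = 7.800 mol
n(C) = 242.0 / 12.01 = 20.15 mol
n/ν for SiO2 = 7.800/1 = 7.800
n/ν for C = 20.15/3 = 6.717
Smallest n/ν is C → limiting reagent.
SiO2 consumed = (1/3) × 20.15 = 6.717 mol
SiO2 remaining = 7.800 − 6.717 = 1.083 mol
mass = 1.083 × 60.08 = 65.07 g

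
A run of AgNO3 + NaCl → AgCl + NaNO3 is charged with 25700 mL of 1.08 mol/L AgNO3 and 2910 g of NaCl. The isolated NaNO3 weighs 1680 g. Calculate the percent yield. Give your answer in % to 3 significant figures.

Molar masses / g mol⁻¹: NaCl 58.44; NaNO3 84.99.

71.2 %

n(AgNO3) = 1.08 × 25700/1000 = 27.76 mol
n(NaCl) = 2910 / 58.44 = 49.79 mol
n/ν for AgNO3 = 27.76/1 = 27.76
n/ν for NaCl = 49.79/1 = 49.79
Smallest n/ν is AgNO3 → limiting reagent.
theoretical n(NaNO3) = (1/1) × 27.76 = 27.76 mol → 2359 g
% yield = 1680 / 2359 × 100 = 71.22 %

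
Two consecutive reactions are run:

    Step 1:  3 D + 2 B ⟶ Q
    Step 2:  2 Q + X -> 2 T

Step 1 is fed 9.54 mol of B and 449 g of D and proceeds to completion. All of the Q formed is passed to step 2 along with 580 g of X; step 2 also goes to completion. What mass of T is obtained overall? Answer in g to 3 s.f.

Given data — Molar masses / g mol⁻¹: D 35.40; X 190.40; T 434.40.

1840 g

Step 1:
n(B) = 9.540 mol
n(D) = 449.0 / 35.40 = 12.68 mol
n/ν → B: 4.770, D: 4.227; D is limiting.
n(Q) produced = (1/3) × 12.68 = 4.227 mol
Step 2:
n(Q) available = 4.227 mol
n(X) = 580.0 / 190.40 = 3.046 mol
n/ν → Q: 2.114, X: 3.046; Q is limiting.
n(T) = (2/2) × 4.227 = 4.227 mol
mass = 4.227 × 434.40 = 1836 g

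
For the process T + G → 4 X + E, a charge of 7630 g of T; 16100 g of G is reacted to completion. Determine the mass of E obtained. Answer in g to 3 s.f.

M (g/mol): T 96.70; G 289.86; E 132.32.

n(T) = 7630 / 96.70 = 78.90 mol
n(G) = 16100 / 289.86 = 55.54 mol
n/ν for T = 78.90/1 = 78.90
n/ν for G = 55.54/1 = 55.54
Smallest n/ν is G → limiting reagent.
n(E) = (1/1) × 55.54 = 55.54 mol
mass = 55.54 × 132.32 = 7349 g

7350 g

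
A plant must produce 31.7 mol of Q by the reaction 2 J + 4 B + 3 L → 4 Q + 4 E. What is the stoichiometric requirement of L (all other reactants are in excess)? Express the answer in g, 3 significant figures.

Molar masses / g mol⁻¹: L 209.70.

n(Q) = 31.70 mol
n(L) = (3/4) × 31.70 = 23.78 mol
mass = 23.78 × 209.70 = 4987 g

4990 g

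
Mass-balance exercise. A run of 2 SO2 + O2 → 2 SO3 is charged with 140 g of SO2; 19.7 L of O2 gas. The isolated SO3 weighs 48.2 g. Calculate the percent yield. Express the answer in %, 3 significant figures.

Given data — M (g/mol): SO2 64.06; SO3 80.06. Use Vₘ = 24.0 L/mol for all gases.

n(SO2) = 140.0 / 64.06 = 2.185 mol
n(O2) = 19.70 / 24.0 = 0.8208 mol
n/ν → SO2: 1.093, O2: 0.8208; O2 is limiting.
theoretical n(SO3) = (2/1) × 0.8208 = 1.642 mol → 131.5 g
% yield = 48.2 / 131.5 × 100 = 36.65 %

36.7 %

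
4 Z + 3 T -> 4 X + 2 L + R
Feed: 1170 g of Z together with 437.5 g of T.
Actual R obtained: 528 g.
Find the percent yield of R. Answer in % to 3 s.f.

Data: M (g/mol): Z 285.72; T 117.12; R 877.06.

58.8 %

n(Z) = 1170 / 285.72 = 4.095 mol
n(T) = 437.5 / 117.12 = 3.735 mol
n/ν for Z = 4.095/4 = 1.024
n/ν for T = 3.735/3 = 1.245
Smallest n/ν is Z → limiting reagent.
theoretical n(R) = (1/4) × 4.095 = 1.024 mol → 898.1 g
% yield = 528 / 898.1 × 100 = 58.79 %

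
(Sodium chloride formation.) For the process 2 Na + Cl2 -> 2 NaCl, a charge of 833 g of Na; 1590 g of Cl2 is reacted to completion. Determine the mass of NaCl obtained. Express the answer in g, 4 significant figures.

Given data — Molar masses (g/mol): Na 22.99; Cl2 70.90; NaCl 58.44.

2117 g

n(Na) = 833.0 / 22.99 = 36.23 mol
n(Cl2) = 1590 / 70.90 = 22.43 mol
n/ν → Na: 18.12, Cl2: 22.43; Na is limiting.
n(NaCl) = (2/2) × 36.23 = 36.23 mol
mass = 36.23 × 58.44 = 2117 g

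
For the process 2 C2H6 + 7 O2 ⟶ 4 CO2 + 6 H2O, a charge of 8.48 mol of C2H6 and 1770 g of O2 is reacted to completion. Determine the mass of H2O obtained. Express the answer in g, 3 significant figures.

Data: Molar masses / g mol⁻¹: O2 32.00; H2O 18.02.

458 g

n(C2H6) = 8.480 mol
n(O2) = 1770 / 32.00 = 55.31 mol
n/ν → C2H6: 4.240, O2: 7.901; C2H6 is limiting.
n(H2O) = (6/2) × 8.480 = 25.44 mol
mass = 25.44 × 18.02 = 458.4 g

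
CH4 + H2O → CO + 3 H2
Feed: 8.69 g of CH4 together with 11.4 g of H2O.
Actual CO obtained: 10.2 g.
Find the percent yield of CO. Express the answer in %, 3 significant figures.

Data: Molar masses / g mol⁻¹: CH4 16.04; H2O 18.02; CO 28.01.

67.2 %

n(CH4) = 8.690 / 16.04 = 0.5418 mol
n(H2O) = 11.40 / 18.02 = 0.6326 mol
n/ν for CH4 = 0.5418/1 = 0.5418
n/ν for H2O = 0.6326/1 = 0.6326
Smallest n/ν is CH4 → limiting reagent.
theoretical n(CO) = (1/1) × 0.5418 = 0.5418 mol → 15.18 g
% yield = 10.2 / 15.18 × 100 = 67.19 %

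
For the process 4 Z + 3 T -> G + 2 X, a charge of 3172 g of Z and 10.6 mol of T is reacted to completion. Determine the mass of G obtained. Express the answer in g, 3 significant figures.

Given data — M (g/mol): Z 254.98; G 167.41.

521 g

n(Z) = 3172 / 254.98 = 12.44 mol
n(T) = 10.60 mol
n/ν for Z = 12.44/4 = 3.110
n/ν for T = 10.60/3 = 3.533
Smallest n/ν is Z → limiting reagent.
n(G) = (1/4) × 12.44 = 3.110 mol
mass = 3.110 × 167.41 = 520.6 g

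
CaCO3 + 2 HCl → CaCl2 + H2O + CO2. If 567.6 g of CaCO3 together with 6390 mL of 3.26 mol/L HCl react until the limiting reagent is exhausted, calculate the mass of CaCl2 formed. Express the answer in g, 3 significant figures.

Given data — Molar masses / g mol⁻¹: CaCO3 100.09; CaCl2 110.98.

n(CaCO3) = 567.6 / 100.09 = 5.671 mol
n(HCl) = 3.26 × 6390/1000 = 20.83 mol
n/ν → CaCO3: 5.671, HCl: 10.42; CaCO3 is limiting.
n(CaCl2) = (1/1) × 5.671 = 5.671 mol
mass = 5.671 × 110.98 = 629.4 g

629 g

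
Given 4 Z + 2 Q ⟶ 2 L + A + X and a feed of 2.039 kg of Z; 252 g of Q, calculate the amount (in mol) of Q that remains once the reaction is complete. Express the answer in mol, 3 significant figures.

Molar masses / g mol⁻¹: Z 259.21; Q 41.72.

n(Z) = 2.039×1000 / 259.21 = 7.866 mol
n(Q) = 252.0 / 41.72 = 6.040 mol
n/ν for Z = 7.866/4 = 1.967
n/ν for Q = 6.040/2 = 3.020
Smallest n/ν is Z → limiting reagent.
Q consumed = (2/4) × 7.866 = 3.933 mol
Q remaining = 6.040 − 3.933 = 2.107 mol

2.11 mol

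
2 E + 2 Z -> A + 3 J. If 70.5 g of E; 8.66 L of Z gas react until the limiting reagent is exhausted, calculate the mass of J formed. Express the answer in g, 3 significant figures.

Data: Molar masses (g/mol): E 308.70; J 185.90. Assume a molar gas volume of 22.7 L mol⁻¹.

63.7 g

n(E) = 70.50 / 308.70 = 0.2284 mol
n(Z) = 8.660 / 22.7 = 0.3815 mol
n/ν for E = 0.2284/2 = 0.1142
n/ν for Z = 0.3815/2 = 0.1908
Smallest n/ν is E → limiting reagent.
n(J) = (3/2) × 0.2284 = 0.3426 mol
mass = 0.3426 × 185.90 = 63.69 g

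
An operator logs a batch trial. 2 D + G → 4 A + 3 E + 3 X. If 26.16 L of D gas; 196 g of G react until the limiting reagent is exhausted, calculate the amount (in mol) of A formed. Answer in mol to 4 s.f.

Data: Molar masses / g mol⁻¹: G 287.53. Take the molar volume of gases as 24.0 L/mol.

n(D) = 26.16 / 24.0 = 1.090 mol
n(G) = 196.0 / 287.53 = 0.6817 mol
n/ν for D = 1.090/2 = 0.5450
n/ν for G = 0.6817/1 = 0.6817
Smallest n/ν is D → limiting reagent.
n(A) = (4/2) × 1.090 = 2.180 mol

2.180 mol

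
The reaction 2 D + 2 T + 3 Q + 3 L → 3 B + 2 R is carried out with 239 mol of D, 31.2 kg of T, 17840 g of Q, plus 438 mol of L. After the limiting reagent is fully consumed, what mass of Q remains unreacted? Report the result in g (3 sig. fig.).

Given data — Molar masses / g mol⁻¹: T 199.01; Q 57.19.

4390 g

n(D) = 239.0 mol
n(T) = 31.20×1000 / 199.01 = 156.8 mol
n(Q) = 17840 / 57.19 = 311.9 mol
n(L) = 438.0 mol
n/ν for D = 239.0/2 = 119.5
n/ν for T = 156.8/2 = 78.40
n/ν for Q = 311.9/3 = 104.0
n/ν for L = 438.0/3 = 146.0
Smallest n/ν is T → limiting reagent.
Q consumed = (3/2) × 156.8 = 235.2 mol
Q remaining = 311.9 − 235.2 = 76.70 mol
mass = 76.70 × 57.19 = 4386 g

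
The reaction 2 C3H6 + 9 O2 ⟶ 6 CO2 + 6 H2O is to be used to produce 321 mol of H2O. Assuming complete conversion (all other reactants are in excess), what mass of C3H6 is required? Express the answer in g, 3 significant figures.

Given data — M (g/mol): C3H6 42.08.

4500 g

n(H2O) = 321.0 mol
n(C3H6) = (2/6) × 321.0 = 107.0 mol
mass = 107.0 × 42.08 = 4503 g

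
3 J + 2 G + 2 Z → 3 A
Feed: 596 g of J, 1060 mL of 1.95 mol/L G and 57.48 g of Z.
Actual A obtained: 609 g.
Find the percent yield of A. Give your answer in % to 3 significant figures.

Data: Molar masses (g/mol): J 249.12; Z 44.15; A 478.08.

n(J) = 596.0 / 249.12 = 2.392 mol
n(G) = 1.95 × 1060/1000 = 2.067 mol
n(Z) = 57.48 / 44.15 = 1.302 mol
n/ν → J: 0.7973, G: 1.034, Z: 0.6510; Z is limiting.
theoretical n(A) = (3/2) × 1.302 = 1.953 mol → 933.7 g
% yield = 609 / 933.7 × 100 = 65.22 %

65.2 %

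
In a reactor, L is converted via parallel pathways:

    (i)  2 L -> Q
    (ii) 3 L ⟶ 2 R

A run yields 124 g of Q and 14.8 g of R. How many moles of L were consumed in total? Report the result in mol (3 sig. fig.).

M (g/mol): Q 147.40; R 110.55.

n(Q) = 124 / 147.40 = 0.8412 mol
n(R) = 14.8 / 110.55 = 0.1339 mol
n(L) via (i) = (2/1)×0.8412 = 1.682 mol
n(L) via (ii) = (3/2)×0.1339 = 0.2009 mol
total n(L) = 1.682 + 0.2009 = 1.883 mol

1.88 mol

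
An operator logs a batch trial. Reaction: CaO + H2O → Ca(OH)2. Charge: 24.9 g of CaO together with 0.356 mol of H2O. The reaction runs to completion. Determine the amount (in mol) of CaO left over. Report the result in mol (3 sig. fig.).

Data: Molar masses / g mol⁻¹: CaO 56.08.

0.0880 mol

n(CaO) = 24.90 / 56.08 = 0.4440 mol
n(H2O) = 0.3560 mol
n/ν for CaO = 0.4440/1 = 0.4440
n/ν for H2O = 0.3560/1 = 0.3560
Smallest n/ν is H2O → limiting reagent.
CaO consumed = (1/1) × 0.3560 = 0.3560 mol
CaO remaining = 0.4440 − 0.3560 = 0.08800 mol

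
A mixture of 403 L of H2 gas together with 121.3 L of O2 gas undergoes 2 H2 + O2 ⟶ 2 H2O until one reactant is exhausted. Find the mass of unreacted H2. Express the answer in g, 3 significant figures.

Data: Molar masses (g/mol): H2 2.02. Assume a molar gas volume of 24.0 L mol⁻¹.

13.5 g

n(H2) = 403.0 / 24.0 = 16.79 mol
n(O2) = 121.3 / 24.0 = 5.054 mol
n/ν for H2 = 16.79/2 = 8.395
n/ν for O2 = 5.054/1 = 5.054
Smallest n/ν is O2 → limiting reagent.
H2 consumed = (2/1) × 5.054 = 10.11 mol
H2 remaining = 16.79 − 10.11 = 6.680 mol
mass = 6.680 × 2.02 = 13.49 g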